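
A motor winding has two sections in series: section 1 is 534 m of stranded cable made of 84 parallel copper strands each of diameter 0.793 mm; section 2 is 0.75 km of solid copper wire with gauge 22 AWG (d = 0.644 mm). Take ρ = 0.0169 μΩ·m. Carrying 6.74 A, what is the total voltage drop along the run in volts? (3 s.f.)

264 V

ρ = 0.0169 μΩ·m = 1.69×10^-8 Ω·m
Section 1: A_strand = π(3.9650e-04)² = 4.939e-07 m²; R₁ = ρL/(N·A_s) = (1.69×10^-8)(534)/(84×4.939e-07) = 0.2175 Ω
Section 2: A = π(0.644/2 mm)² = π(3.2200e-04 m)² = 3.257e-07 m²
R₂ = (1.69×10^-8)(750)/(3.257e-07) = 38.91 Ω
R = R₁ + R₂ = 39.13 Ω
V = IR = 6.74 × 39.13 = 264 V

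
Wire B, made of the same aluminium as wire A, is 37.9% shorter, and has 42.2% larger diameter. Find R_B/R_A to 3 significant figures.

R ∝ L/d², so R_B/R_A = (1 − 37.9/100) × (1 + 42.2/100)⁻²
= 0.621 × 0.4945 = 0.307

0.307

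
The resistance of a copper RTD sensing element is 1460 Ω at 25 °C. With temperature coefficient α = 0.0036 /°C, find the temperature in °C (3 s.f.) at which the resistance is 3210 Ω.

R = R₀(1 + α(T − T₀)) ⇒ T = T₀ + (R/R₀ − 1)/α
T = 25 + (3210/1460 − 1)/0.0036 = 25 + (1.199)/0.0036 = 358 °C

358 °C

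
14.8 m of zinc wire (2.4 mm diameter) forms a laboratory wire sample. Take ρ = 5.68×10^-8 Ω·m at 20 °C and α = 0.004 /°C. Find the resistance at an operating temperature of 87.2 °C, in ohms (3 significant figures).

0.236 Ω

A = π(d/2)² = π(1.2000e-03 m)² = 4.524e-06 m²
R₍20°C₎ = ρL/A = (5.68×10^-8)(14.8)/(4.524e-06) = 0.1858 Ω
R = R₀(1 + αΔT) = 0.1858(1 + 0.004×67.2) = 0.236 Ω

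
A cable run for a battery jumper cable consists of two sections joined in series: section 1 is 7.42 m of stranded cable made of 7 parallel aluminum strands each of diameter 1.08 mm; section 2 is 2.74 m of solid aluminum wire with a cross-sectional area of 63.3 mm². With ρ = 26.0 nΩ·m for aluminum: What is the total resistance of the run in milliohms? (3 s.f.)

ρ = 26.0 nΩ·m = 2.60×10^-8 Ω·m
Section 1: A_strand = π(5.4000e-04)² = 9.161e-07 m²; R₁ = ρL/(N·A_s) = (2.60×10^-8)(7.42)/(7×9.161e-07) = 0.03008 Ω
Section 2: A = 63.3 mm² = 6.330e-05 m²
R₂ = (2.60×10^-8)(2.74)/(6.330e-05) = 0.001125 Ω
R = R₁ + R₂ = 31.2 mΩ

31.2 mΩ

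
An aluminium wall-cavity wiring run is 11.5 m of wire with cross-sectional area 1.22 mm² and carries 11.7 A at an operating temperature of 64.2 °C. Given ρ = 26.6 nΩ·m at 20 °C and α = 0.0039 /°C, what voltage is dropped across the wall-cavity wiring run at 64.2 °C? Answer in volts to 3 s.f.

ρ = 26.6 nΩ·m = 2.66×10^-8 Ω·m
A = 1.22 mm² = 1.220e-06 m²
R₍20₎ = ρL/A = (2.66×10^-8)(11.5)/(1.220e-06) = 0.2507 Ω
R₍64.2₎ = R₍20₎(1 + αΔT) = 0.2507 × (1 + 0.0039×44.2) = 0.294 Ω
V = IR = 11.7 × 0.294 = 3.44 V

3.44 V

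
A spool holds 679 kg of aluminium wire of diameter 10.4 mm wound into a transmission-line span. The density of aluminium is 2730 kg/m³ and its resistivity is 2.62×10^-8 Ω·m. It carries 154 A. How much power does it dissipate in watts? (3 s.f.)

A = π(d/2)² = π(5.2000e-03 m)² = 8.4949e-05 m²
L = m/(density·A) = 679/(2730×8.4949e-05) = 2928 m
R = ρL/A = (2.62×10^-8)(2928)/(8.4949e-05) = 0.903 Ω
P = I²R = (154)² × 0.903 = 21400 W

21400 W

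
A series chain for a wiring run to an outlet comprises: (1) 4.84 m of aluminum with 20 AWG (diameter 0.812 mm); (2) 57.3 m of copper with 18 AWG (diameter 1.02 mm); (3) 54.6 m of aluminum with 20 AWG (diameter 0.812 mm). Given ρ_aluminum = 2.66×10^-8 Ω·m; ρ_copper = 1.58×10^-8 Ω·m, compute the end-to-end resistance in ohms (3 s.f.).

Seg 1: A = π(0.812/2 mm)² = π(4.0600e-04 m)² = 5.178e-07 m²
R_1 = (2.66×10^-8)(4.84)/(5.178e-07) = 0.2486 Ω
Seg 2: A = π(1.02/2 mm)² = π(5.1000e-04 m)² = 8.171e-07 m²
R_2 = (1.58×10^-8)(57.3)/(8.171e-07) = 1.108 Ω
Seg 3: A = π(0.812/2 mm)² = π(4.0600e-04 m)² = 5.178e-07 m²
R_3 = (2.66×10^-8)(54.6)/(5.178e-07) = 2.805 Ω
R_total = R_1 + R_2 + R_3 = 4.16 Ω

4.16 Ω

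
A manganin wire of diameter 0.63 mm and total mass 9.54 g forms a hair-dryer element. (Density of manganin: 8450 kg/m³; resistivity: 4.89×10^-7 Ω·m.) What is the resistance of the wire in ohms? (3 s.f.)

A = π(d/2)² = π(3.1500e-04 m)² = 3.1172e-07 m²
L = m/(density·A) = 0.00954/(8450×3.1172e-07) = 3.622 m
R = ρL/A = (4.89×10^-7)(3.622)/(3.1172e-07) = 5.68 Ω

5.68 Ω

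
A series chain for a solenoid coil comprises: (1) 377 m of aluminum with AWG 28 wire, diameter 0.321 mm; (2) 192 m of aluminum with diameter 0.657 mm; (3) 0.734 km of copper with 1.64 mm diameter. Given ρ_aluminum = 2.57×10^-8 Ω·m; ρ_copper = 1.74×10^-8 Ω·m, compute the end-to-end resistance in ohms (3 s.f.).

Seg 1: A = π(0.321/2 mm)² = π(1.6050e-04 m)² = 8.093e-08 m²
R_1 = (2.57×10^-8)(377)/(8.093e-08) = 119.7 Ω
Seg 2: A = π(d/2)² = π(3.2850e-04 m)² = 3.390e-07 m²
R_2 = (2.57×10^-8)(192)/(3.390e-07) = 14.56 Ω
Seg 3: A = π(d/2)² = π(8.2000e-04 m)² = 2.112e-06 m²
R_3 = (1.74×10^-8)(734)/(2.112e-06) = 6.046 Ω
R_total = R_1 + R_2 + R_3 = 140 Ω

140 Ω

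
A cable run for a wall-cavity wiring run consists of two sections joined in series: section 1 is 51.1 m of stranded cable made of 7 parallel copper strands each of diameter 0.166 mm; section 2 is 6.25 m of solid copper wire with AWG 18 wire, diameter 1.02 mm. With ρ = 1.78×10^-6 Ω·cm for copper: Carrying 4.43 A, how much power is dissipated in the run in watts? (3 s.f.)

120 W

ρ = 1.78×10^-6 Ω·cm = 1.78×10^-8 Ω·m
Section 1: A_strand = π(8.3000e-05)² = 2.164e-08 m²; R₁ = ρL/(N·A_s) = (1.78×10^-8)(51.1)/(7×2.164e-08) = 6.004 Ω
Section 2: A = π(1.02/2 mm)² = π(5.1000e-04 m)² = 8.171e-07 m²
R₂ = (1.78×10^-8)(6.25)/(8.171e-07) = 0.1361 Ω
R = R₁ + R₂ = 6.14 Ω
P = I²R = (4.43)² × 6.14 = 120 W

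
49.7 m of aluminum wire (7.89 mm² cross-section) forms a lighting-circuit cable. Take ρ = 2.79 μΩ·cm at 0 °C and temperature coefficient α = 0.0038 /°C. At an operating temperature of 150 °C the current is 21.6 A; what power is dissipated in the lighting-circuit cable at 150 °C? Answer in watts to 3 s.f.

ρ = 2.79 μΩ·cm = 2.79×10^-8 Ω·m
A = 7.89 mm² = 7.890e-06 m²
R₍0₎ = ρL/A = (2.79×10^-8)(49.7)/(7.890e-06) = 0.1757 Ω
R₍150₎ = R₍0₎(1 + αΔT) = 0.1757 × (1 + 0.0038×150) = 0.2759 Ω
P = I²R = (21.6)² × 0.2759 = 129 W

129 W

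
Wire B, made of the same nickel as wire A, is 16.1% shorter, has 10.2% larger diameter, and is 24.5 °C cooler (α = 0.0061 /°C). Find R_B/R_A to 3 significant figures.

R ∝ ρL/d² with ρ ∝ (1+αΔT), so R_B/R_A = (1 − 16.1/100) × (1 + 10.2/100)⁻² × (1 − 0.0061×24.5)
= 0.839 × 0.8235 × 0.8506 = 0.588

0.588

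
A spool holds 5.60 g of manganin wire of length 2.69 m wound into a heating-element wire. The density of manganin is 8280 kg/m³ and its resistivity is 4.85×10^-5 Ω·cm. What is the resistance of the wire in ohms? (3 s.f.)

5.19 Ω

ρ = 4.85×10^-5 Ω·cm = 4.85×10^-7 Ω·m
A = m/(density·L) = 0.0056/(8280×2.69) = 2.5142e-07 m²
R = ρL/A = (4.85×10^-7)(2.69)/(2.5142e-07) = 5.19 Ω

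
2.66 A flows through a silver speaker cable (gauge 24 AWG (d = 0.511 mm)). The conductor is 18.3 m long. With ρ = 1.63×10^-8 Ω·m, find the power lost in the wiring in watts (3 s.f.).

A = π(0.511/2 mm)² = π(2.5550e-04 m)² = 2.051e-07 m²
R = ρL/A = (1.63×10^-8)(18.3)/(2.051e-07) = 1.454 Ω
P = I²R = (2.66)² × 1.454 = 10.3 W

10.3 W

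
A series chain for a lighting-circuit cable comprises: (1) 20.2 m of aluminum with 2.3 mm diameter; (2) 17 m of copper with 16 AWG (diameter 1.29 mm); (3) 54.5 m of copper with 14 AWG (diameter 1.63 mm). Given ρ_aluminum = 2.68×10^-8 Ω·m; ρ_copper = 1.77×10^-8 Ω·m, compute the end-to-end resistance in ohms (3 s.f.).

Seg 1: A = π(d/2)² = π(1.1500e-03 m)² = 4.155e-06 m²
R_1 = (2.68×10^-8)(20.2)/(4.155e-06) = 0.1303 Ω
Seg 2: A = π(1.29/2 mm)² = π(6.4500e-04 m)² = 1.307e-06 m²
R_2 = (1.77×10^-8)(17)/(1.307e-06) = 0.2302 Ω
Seg 3: A = π(1.63/2 mm)² = π(8.1500e-04 m)² = 2.087e-06 m²
R_3 = (1.77×10^-8)(54.5)/(2.087e-06) = 0.4623 Ω
R_total = R_1 + R_2 + R_3 = 0.823 Ω

0.823 Ω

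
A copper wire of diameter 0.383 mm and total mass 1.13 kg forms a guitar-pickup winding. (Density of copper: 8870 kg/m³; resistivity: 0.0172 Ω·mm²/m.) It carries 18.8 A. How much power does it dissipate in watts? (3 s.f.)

ρ = 0.0172 Ω·mm²/m = 1.72×10^-8 Ω·m
A = π(d/2)² = π(1.9150e-04 m)² = 1.1521e-07 m²
L = m/(density·A) = 1.13/(8870×1.1521e-07) = 1106 m
R = ρL/A = (1.72×10^-8)(1106)/(1.1521e-07) = 165.1 Ω
P = I²R = (18.8)² × 165.1 = 58300 W

58300 W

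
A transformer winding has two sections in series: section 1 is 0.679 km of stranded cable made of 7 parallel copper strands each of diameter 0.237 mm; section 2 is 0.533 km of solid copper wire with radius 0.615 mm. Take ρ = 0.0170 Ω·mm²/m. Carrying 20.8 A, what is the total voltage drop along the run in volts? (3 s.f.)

936 V

ρ = 0.0170 Ω·mm²/m = 1.70×10^-8 Ω·m
Section 1: A_strand = π(1.1850e-04)² = 4.412e-08 m²; R₁ = ρL/(N·A_s) = (1.70×10^-8)(679)/(7×4.412e-08) = 37.38 Ω
Section 2: A = πr² = π(6.1500e-04 m)² = 1.188e-06 m²
R₂ = (1.70×10^-8)(533)/(1.188e-06) = 7.626 Ω
R = R₁ + R₂ = 45.01 Ω
V = IR = 20.8 × 45.01 = 936 V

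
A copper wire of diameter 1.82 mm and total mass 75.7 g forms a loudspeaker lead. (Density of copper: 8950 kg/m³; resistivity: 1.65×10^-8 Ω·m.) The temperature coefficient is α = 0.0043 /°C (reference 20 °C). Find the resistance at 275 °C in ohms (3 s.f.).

A = π(d/2)² = π(9.1000e-04 m)² = 2.6016e-06 m²
L = m/(density·A) = 0.0757/(8950×2.6016e-06) = 3.251 m
R = ρL/A = (1.65×10^-8)(3.251)/(2.6016e-06) = 0.02062 Ω
R(275 °C) = 0.02062 × (1 + 0.0043×255) = 0.0432 Ω

0.0432 Ω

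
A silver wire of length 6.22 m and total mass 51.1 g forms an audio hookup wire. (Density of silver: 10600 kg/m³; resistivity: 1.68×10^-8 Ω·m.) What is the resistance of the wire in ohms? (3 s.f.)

0.135 Ω

A = m/(density·L) = 0.0511/(10600×6.22) = 7.7504e-07 m²
R = ρL/A = (1.68×10^-8)(6.22)/(7.7504e-07) = 0.135 Ω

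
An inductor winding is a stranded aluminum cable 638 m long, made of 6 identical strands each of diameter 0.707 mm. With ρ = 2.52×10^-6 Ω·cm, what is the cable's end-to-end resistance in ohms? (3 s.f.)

ρ = 2.52×10^-6 Ω·cm = 2.52×10^-8 Ω·m
A_strand = π(3.5350e-04 m)² = 3.926e-07 m²
R_strand = ρL/A = (2.52×10^-8)(638)/(3.926e-07) = 40.95 Ω
R_total = R_strand/N = 40.95/6 = 6.83 Ω

6.83 Ω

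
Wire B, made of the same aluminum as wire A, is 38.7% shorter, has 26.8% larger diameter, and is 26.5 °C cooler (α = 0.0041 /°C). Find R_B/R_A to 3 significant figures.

0.340

R ∝ ρL/d² with ρ ∝ (1+αΔT), so R_B/R_A = (1 − 38.7/100) × (1 + 26.8/100)⁻² × (1 − 0.0041×26.5)
= 0.613 × 0.622 × 0.8913 = 0.340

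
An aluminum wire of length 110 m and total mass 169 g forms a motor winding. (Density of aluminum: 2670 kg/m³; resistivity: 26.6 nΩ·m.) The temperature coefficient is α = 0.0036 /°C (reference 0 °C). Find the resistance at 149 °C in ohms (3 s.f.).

ρ = 26.6 nΩ·m = 2.66×10^-8 Ω·m
A = m/(density·L) = 0.169/(2670×110) = 5.7542e-07 m²
R = ρL/A = (2.66×10^-8)(110)/(5.7542e-07) = 5.085 Ω
R(149 °C) = 5.085 × (1 + 0.0036×149) = 7.81 Ω

7.81 Ω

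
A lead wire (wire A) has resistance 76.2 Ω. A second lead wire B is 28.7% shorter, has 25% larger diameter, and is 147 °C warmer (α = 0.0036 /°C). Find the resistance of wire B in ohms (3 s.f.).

R ∝ ρL/d² with ρ ∝ (1+αΔT), so R_B/R_A = (1 − 28.7/100) × (1 + 25/100)⁻² × (1 + 0.0036×147)
= 0.713 × 0.64 × 1.529 = 0.6978
R_B = 0.6978 × 76.2 = 53.2 Ω

53.2 Ω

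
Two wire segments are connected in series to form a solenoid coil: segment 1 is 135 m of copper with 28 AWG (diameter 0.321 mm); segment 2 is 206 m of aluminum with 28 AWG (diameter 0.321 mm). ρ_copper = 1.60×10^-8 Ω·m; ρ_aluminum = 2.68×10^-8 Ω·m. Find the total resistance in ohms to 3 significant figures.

94.9 Ω

Segment 1: A = π(0.321/2 mm)² = π(1.6050e-04 m)² = 8.093e-08 m²
R₁ = ρL/A = (1.60×10^-8)(135)/(8.093e-08) = 26.69 Ω
R₂ = (2.68×10^-8)(206)/(8.093e-08) = 68.22 Ω
R = R₁ + R₂ = 94.9 Ω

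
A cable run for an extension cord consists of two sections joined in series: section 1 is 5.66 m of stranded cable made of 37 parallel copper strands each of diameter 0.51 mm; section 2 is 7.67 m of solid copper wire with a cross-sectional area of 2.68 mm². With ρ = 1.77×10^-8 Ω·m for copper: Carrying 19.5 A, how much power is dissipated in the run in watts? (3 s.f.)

24.3 W

Section 1: A_strand = π(2.5500e-04)² = 2.043e-07 m²; R₁ = ρL/(N·A_s) = (1.77×10^-8)(5.66)/(37×2.043e-07) = 0.01325 Ω
Section 2: A = 2.68 mm² = 2.680e-06 m²
R₂ = (1.77×10^-8)(7.67)/(2.680e-06) = 0.05066 Ω
R = R₁ + R₂ = 0.06391 Ω
P = I²R = (19.5)² × 0.06391 = 24.3 W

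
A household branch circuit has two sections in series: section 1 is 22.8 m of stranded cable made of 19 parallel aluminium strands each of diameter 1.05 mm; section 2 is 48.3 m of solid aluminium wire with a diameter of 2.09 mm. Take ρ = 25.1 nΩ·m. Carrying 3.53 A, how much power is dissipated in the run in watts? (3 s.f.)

ρ = 25.1 nΩ·m = 2.51×10^-8 Ω·m
Section 1: A_strand = π(5.2500e-04)² = 8.659e-07 m²; R₁ = ρL/(N·A_s) = (2.51×10^-8)(22.8)/(19×8.659e-07) = 0.03478 Ω
Section 2: A = π(d/2)² = π(1.0450e-03 m)² = 3.431e-06 m²
R₂ = (2.51×10^-8)(48.3)/(3.431e-06) = 0.3534 Ω
R = R₁ + R₂ = 0.3882 Ω
P = I²R = (3.53)² × 0.3882 = 4.84 W

4.84 W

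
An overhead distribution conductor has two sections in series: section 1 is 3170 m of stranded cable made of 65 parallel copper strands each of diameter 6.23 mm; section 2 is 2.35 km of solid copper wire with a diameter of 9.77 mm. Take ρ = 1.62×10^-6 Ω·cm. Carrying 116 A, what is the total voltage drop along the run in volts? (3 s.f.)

ρ = 1.62×10^-6 Ω·cm = 1.62×10^-8 Ω·m
Section 1: A_strand = π(3.1150e-03)² = 3.048e-05 m²; R₁ = ρL/(N·A_s) = (1.62×10^-8)(3170)/(65×3.048e-05) = 0.02592 Ω
Section 2: A = π(d/2)² = π(4.8850e-03 m)² = 7.497e-05 m²
R₂ = (1.62×10^-8)(2350)/(7.497e-05) = 0.5078 Ω
R = R₁ + R₂ = 0.5337 Ω
V = IR = 116 × 0.5337 = 61.9 V

61.9 V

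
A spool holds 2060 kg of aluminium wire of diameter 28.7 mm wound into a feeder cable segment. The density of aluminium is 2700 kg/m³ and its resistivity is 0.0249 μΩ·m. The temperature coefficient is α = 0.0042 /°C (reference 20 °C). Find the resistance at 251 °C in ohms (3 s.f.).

ρ = 0.0249 μΩ·m = 2.49×10^-8 Ω·m
A = π(d/2)² = π(1.4350e-02 m)² = 6.4692e-04 m²
L = m/(density·A) = 2060/(2700×6.4692e-04) = 1179 m
R = ρL/A = (2.49×10^-8)(1179)/(6.4692e-04) = 0.04539 Ω
R(251 °C) = 0.04539 × (1 + 0.0042×231) = 0.0894 Ω

0.0894 Ω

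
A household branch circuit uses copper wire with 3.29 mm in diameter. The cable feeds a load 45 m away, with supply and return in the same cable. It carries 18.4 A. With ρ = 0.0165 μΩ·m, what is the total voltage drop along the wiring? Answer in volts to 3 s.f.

ρ = 0.0165 μΩ·m = 1.65×10^-8 Ω·m
A = π(d/2)² = π(1.6450e-03 m)² = 8.501e-06 m²
Total conductor length (both ways) L = 2 × 45 = 90 m
R = ρL/A = (1.65×10^-8)(90)/(8.501e-06) = 0.1747 Ω
V = IR = 18.4 × 0.1747 = 3.21 V

3.21 V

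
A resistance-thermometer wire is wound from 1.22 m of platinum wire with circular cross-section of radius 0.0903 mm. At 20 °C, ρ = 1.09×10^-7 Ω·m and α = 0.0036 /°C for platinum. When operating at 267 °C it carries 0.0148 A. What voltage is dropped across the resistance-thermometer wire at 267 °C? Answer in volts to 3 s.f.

A = πr² = π(9.0300e-05 m)² = 2.562e-08 m²
R₍20₎ = ρL/A = (1.09×10^-7)(1.22)/(2.562e-08) = 5.191 Ω
R₍267₎ = R₍20₎(1 + αΔT) = 5.191 × (1 + 0.0036×247) = 9.807 Ω
V = IR = 0.0148 × 9.807 = 0.145 V

0.145 V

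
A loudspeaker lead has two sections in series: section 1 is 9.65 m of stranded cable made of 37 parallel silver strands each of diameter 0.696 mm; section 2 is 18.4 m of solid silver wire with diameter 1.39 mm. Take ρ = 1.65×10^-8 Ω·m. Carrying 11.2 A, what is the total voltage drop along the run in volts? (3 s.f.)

2.37 V

Section 1: A_strand = π(3.4800e-04)² = 3.805e-07 m²; R₁ = ρL/(N·A_s) = (1.65×10^-8)(9.65)/(37×3.805e-07) = 0.01131 Ω
Section 2: A = π(d/2)² = π(6.9500e-04 m)² = 1.517e-06 m²
R₂ = (1.65×10^-8)(18.4)/(1.517e-06) = 0.2001 Ω
R = R₁ + R₂ = 0.2114 Ω
V = IR = 11.2 × 0.2114 = 2.37 V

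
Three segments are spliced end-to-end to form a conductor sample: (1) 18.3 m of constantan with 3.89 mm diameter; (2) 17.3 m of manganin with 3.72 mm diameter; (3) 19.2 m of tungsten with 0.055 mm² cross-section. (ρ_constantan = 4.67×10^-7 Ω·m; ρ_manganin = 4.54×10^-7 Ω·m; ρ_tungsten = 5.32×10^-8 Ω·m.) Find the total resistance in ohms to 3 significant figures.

20.0 Ω

Seg 1: A = π(d/2)² = π(1.9450e-03 m)² = 1.188e-05 m²
R_1 = (4.67×10^-7)(18.3)/(1.188e-05) = 0.7191 Ω
Seg 2: A = π(d/2)² = π(1.8600e-03 m)² = 1.087e-05 m²
R_2 = (4.54×10^-7)(17.3)/(1.087e-05) = 0.7226 Ω
Seg 3: A = 0.055 mm² = 5.500e-08 m²
R_3 = (5.32×10^-8)(19.2)/(5.500e-08) = 18.57 Ω
R_total = R_1 + R_2 + R_3 = 20.0 Ω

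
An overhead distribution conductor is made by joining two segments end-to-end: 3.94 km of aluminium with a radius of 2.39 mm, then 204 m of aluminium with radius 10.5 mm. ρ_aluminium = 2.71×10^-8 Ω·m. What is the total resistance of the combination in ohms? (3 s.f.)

Segment 1: A = πr² = π(2.3900e-03 m)² = 1.795e-05 m²
R₁ = ρL/A = (2.71×10^-8)(3940)/(1.795e-05) = 5.95 Ω
Segment 2: A = πr² = π(1.0500e-02 m)² = 3.464e-04 m²
R₂ = (2.71×10^-8)(204)/(3.464e-04) = 0.01596 Ω
R = R₁ + R₂ = 5.97 Ω

5.97 Ω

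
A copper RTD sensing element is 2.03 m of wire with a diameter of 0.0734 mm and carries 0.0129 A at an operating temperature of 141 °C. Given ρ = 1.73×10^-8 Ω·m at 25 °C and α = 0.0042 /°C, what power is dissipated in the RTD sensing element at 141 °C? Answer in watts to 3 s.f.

0.00205 W

A = π(d/2)² = π(3.6700e-05 m)² = 4.231e-09 m²
R₍25₎ = ρL/A = (1.73×10^-8)(2.03)/(4.231e-09) = 8.3 Ω
R₍141₎ = R₍25₎(1 + αΔT) = 8.3 × (1 + 0.0042×116) = 12.34 Ω
P = I²R = (0.0129)² × 12.34 = 0.00205 W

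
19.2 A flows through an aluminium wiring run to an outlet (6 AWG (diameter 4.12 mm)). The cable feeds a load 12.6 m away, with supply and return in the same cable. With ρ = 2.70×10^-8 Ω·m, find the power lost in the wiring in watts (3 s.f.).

A = π(4.12/2 mm)² = π(2.0600e-03 m)² = 1.333e-05 m²
Total conductor length (both ways) L = 2 × 12.6 = 25.2 m
R = ρL/A = (2.70×10^-8)(25.2)/(1.333e-05) = 0.05104 Ω
P = I²R = (19.2)² × 0.05104 = 18.8 W

18.8 W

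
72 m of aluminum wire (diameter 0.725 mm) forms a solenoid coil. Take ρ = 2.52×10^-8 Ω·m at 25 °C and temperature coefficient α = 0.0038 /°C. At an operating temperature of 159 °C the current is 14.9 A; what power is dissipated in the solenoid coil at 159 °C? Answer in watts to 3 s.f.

A = π(d/2)² = π(3.6250e-04 m)² = 4.128e-07 m²
R₍25₎ = ρL/A = (2.52×10^-8)(72)/(4.128e-07) = 4.395 Ω
R₍159₎ = R₍25₎(1 + αΔT) = 4.395 × (1 + 0.0038×134) = 6.633 Ω
P = I²R = (14.9)² × 6.633 = 1470 W

1470 W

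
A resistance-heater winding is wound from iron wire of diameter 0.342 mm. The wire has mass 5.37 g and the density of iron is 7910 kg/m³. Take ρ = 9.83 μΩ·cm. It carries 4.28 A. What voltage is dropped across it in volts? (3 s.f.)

33.8 V

ρ = 9.83 μΩ·cm = 9.83×10^-8 Ω·m
A = π(d/2)² = π(1.7100e-04 m)² = 9.1863e-08 m²
L = m/(density·A) = 0.00537/(7910×9.1863e-08) = 7.39 m
R = ρL/A = (9.83×10^-8)(7.39)/(9.1863e-08) = 7.908 Ω
V = IR = 4.28 × 7.908 = 33.8 V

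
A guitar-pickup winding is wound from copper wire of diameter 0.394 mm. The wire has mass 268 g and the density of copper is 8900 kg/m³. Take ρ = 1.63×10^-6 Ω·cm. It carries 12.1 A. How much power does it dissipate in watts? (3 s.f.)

ρ = 1.63×10^-6 Ω·cm = 1.63×10^-8 Ω·m
A = π(d/2)² = π(1.9700e-04 m)² = 1.2192e-07 m²
L = m/(density·A) = 0.268/(8900×1.2192e-07) = 247 m
R = ρL/A = (1.63×10^-8)(247)/(1.2192e-07) = 33.02 Ω
P = I²R = (12.1)² × 33.02 = 4830 W

4830 W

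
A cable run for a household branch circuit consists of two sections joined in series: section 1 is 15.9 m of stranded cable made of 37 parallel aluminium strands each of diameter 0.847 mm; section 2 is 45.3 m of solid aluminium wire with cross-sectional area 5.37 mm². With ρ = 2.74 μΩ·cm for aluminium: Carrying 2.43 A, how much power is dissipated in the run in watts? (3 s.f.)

ρ = 2.74 μΩ·cm = 2.74×10^-8 Ω·m
Section 1: A_strand = π(4.2350e-04)² = 5.635e-07 m²; R₁ = ρL/(N·A_s) = (2.74×10^-8)(15.9)/(37×5.635e-07) = 0.0209 Ω
Section 2: A = 5.37 mm² = 5.370e-06 m²
R₂ = (2.74×10^-8)(45.3)/(5.370e-06) = 0.2311 Ω
R = R₁ + R₂ = 0.252 Ω
P = I²R = (2.43)² × 0.252 = 1.49 W

1.49 W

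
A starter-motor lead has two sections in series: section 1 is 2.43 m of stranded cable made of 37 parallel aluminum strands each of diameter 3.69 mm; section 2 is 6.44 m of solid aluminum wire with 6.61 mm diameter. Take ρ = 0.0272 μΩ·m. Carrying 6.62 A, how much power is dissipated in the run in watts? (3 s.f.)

ρ = 0.0272 μΩ·m = 2.72×10^-8 Ω·m
Section 1: A_strand = π(1.8450e-03)² = 1.069e-05 m²; R₁ = ρL/(N·A_s) = (2.72×10^-8)(2.43)/(37×1.069e-05) = 1.670×10^-4 Ω
Section 2: A = π(d/2)² = π(3.3050e-03 m)² = 3.432e-05 m²
R₂ = (2.72×10^-8)(6.44)/(3.432e-05) = 0.005105 Ω
R = R₁ + R₂ = 0.005272 Ω
P = I²R = (6.62)² × 0.005272 = 0.231 W

0.231 W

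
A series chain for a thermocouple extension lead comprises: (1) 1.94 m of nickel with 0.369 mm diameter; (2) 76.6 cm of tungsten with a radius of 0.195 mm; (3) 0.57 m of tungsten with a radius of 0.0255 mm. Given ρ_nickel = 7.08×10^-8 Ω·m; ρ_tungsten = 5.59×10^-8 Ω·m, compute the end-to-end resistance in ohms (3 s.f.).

17.2 Ω

Seg 1: A = π(d/2)² = π(1.8450e-04 m)² = 1.069e-07 m²
R_1 = (7.08×10^-8)(1.94)/(1.069e-07) = 1.284 Ω
Seg 2: A = πr² = π(1.9500e-04 m)² = 1.195e-07 m²
R_2 = (5.59×10^-8)(0.766)/(1.195e-07) = 0.3584 Ω
Seg 3: A = πr² = π(2.5500e-05 m)² = 2.043e-09 m²
R_3 = (5.59×10^-8)(0.57)/(2.043e-09) = 15.6 Ω
R_total = R_1 + R_2 + R_3 = 17.2 Ω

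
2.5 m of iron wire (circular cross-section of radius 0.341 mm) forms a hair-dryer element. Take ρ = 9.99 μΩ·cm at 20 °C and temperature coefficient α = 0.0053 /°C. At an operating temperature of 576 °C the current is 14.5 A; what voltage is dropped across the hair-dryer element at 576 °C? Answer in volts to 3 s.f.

39.1 V

ρ = 9.99 μΩ·cm = 9.99×10^-8 Ω·m
A = πr² = π(3.4100e-04 m)² = 3.653e-07 m²
R₍20₎ = ρL/A = (9.99×10^-8)(2.5)/(3.653e-07) = 0.6837 Ω
R₍576₎ = R₍20₎(1 + αΔT) = 0.6837 × (1 + 0.0053×556) = 2.698 Ω
V = IR = 14.5 × 2.698 = 39.1 V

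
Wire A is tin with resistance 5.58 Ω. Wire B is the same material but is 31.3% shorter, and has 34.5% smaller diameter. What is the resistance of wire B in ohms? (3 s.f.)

R ∝ L/d², so R_B/R_A = (1 − 31.3/100) × (1 − 34.5/100)⁻²
= 0.687 × 2.331 = 1.601
R_B = 1.601 × 5.58 = 8.94 Ω

8.94 Ω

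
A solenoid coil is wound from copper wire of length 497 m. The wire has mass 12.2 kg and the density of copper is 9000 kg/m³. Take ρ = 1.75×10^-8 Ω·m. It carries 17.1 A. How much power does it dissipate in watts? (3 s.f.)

932 W

A = m/(density·L) = 12.2/(9000×497) = 2.7275e-06 m²
R = ρL/A = (1.75×10^-8)(497)/(2.7275e-06) = 3.189 Ω
P = I²R = (17.1)² × 3.189 = 932 W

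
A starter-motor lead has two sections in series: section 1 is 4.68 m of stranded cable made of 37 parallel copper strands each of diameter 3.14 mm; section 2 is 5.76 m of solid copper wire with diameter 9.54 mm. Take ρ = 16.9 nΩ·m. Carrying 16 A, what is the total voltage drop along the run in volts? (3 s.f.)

0.0262 V

ρ = 16.9 nΩ·m = 1.69×10^-8 Ω·m
Section 1: A_strand = π(1.5700e-03)² = 7.744e-06 m²; R₁ = ρL/(N·A_s) = (1.69×10^-8)(4.68)/(37×7.744e-06) = 2.760×10^-4 Ω
Section 2: A = π(d/2)² = π(4.7700e-03 m)² = 7.148e-05 m²
R₂ = (1.69×10^-8)(5.76)/(7.148e-05) = 0.001362 Ω
R = R₁ + R₂ = 0.001638 Ω
V = IR = 16 × 0.001638 = 0.0262 V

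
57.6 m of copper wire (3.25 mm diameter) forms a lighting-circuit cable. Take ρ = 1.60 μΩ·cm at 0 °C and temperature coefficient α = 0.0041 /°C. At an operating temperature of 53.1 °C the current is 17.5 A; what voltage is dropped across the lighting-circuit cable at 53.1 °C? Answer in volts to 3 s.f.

ρ = 1.60 μΩ·cm = 1.60×10^-8 Ω·m
A = π(d/2)² = π(1.6250e-03 m)² = 8.296e-06 m²
R₍0₎ = ρL/A = (1.60×10^-8)(57.6)/(8.296e-06) = 0.1111 Ω
R₍53.1₎ = R₍0₎(1 + αΔT) = 0.1111 × (1 + 0.0041×53.1) = 0.1353 Ω
V = IR = 17.5 × 0.1353 = 2.37 V

2.37 V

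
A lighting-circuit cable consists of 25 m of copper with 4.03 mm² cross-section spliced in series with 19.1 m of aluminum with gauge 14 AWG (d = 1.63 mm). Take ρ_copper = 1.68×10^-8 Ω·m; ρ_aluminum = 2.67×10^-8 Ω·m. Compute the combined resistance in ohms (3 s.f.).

0.349 Ω

Segment 1: A = 4.03 mm² = 4.030e-06 m²
R₁ = ρL/A = (1.68×10^-8)(25)/(4.030e-06) = 0.1042 Ω
Segment 2: A = π(1.63/2 mm)² = π(8.1500e-04 m)² = 2.087e-06 m²
R₂ = (2.67×10^-8)(19.1)/(2.087e-06) = 0.2444 Ω
R = R₁ + R₂ = 0.349 Ω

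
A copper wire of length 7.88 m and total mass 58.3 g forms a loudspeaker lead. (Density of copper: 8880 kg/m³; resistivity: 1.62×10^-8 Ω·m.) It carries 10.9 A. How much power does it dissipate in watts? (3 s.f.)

A = m/(density·L) = 0.0583/(8880×7.88) = 8.3316e-07 m²
R = ρL/A = (1.62×10^-8)(7.88)/(8.3316e-07) = 0.1532 Ω
P = I²R = (10.9)² × 0.1532 = 18.2 W

18.2 W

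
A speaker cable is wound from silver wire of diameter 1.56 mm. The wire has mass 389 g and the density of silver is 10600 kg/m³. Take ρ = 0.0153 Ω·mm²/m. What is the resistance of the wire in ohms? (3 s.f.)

ρ = 0.0153 Ω·mm²/m = 1.53×10^-8 Ω·m
A = π(d/2)² = π(7.8000e-04 m)² = 1.9113e-06 m²
L = m/(density·A) = 0.389/(10600×1.9113e-06) = 19.2 m
R = ρL/A = (1.53×10^-8)(19.2)/(1.9113e-06) = 0.154 Ω

0.154 Ω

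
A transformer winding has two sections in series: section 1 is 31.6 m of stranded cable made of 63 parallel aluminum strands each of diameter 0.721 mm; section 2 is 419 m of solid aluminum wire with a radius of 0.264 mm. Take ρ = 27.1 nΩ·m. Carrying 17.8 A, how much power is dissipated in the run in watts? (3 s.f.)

ρ = 27.1 nΩ·m = 2.71×10^-8 Ω·m
Section 1: A_strand = π(3.6050e-04)² = 4.083e-07 m²; R₁ = ρL/(N·A_s) = (2.71×10^-8)(31.6)/(63×4.083e-07) = 0.03329 Ω
Section 2: A = πr² = π(2.6400e-04 m)² = 2.190e-07 m²
R₂ = (2.71×10^-8)(419)/(2.190e-07) = 51.86 Ω
R = R₁ + R₂ = 51.89 Ω
P = I²R = (17.8)² × 51.89 = 16400 W

16400 W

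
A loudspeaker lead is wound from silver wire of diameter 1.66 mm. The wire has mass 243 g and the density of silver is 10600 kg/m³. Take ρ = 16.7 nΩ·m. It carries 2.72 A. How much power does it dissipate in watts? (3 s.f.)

ρ = 16.7 nΩ·m = 1.67×10^-8 Ω·m
A = π(d/2)² = π(8.3000e-04 m)² = 2.1642e-06 m²
L = m/(density·A) = 0.243/(10600×2.1642e-06) = 10.59 m
R = ρL/A = (1.67×10^-8)(10.59)/(2.1642e-06) = 0.08173 Ω
P = I²R = (2.72)² × 0.08173 = 0.605 W

0.605 W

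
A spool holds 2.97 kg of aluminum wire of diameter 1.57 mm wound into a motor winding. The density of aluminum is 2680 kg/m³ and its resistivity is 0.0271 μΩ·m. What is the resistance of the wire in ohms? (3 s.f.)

ρ = 0.0271 μΩ·m = 2.71×10^-8 Ω·m
A = π(d/2)² = π(7.8500e-04 m)² = 1.9359e-06 m²
L = m/(density·A) = 2.97/(2680×1.9359e-06) = 572.4 m
R = ρL/A = (2.71×10^-8)(572.4)/(1.9359e-06) = 8.01 Ω

8.01 Ω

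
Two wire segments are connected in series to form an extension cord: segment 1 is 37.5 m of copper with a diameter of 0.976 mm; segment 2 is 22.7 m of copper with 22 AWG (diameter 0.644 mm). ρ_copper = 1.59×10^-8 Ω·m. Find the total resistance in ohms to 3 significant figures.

1.91 Ω

Segment 1: A = π(d/2)² = π(4.8800e-04 m)² = 7.482e-07 m²
R₁ = ρL/A = (1.59×10^-8)(37.5)/(7.482e-07) = 0.797 Ω
Segment 2: A = π(0.644/2 mm)² = π(3.2200e-04 m)² = 3.257e-07 m²
R₂ = (1.59×10^-8)(22.7)/(3.257e-07) = 1.108 Ω
R = R₁ + R₂ = 1.91 Ω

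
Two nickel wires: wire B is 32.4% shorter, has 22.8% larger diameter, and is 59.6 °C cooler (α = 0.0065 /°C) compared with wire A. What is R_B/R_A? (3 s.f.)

0.275

R ∝ ρL/d² with ρ ∝ (1+αΔT), so R_B/R_A = (1 − 32.4/100) × (1 + 22.8/100)⁻² × (1 − 0.0065×59.6)
= 0.676 × 0.6631 × 0.6126 = 0.275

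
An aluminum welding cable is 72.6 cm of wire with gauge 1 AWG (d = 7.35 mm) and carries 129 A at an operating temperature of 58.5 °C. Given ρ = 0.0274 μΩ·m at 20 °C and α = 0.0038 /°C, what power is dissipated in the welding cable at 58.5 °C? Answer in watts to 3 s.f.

ρ = 0.0274 μΩ·m = 2.74×10^-8 Ω·m
A = π(7.35/2 mm)² = π(3.6750e-03 m)² = 4.243e-05 m²
R₍20₎ = ρL/A = (2.74×10^-8)(0.726)/(4.243e-05) = 4.688×10^-4 Ω
R₍58.5₎ = R₍20₎(1 + αΔT) = 4.688×10^-4 × (1 + 0.0038×38.5) = 5.374×10^-4 Ω
P = I²R = (129)² × 5.374×10^-4 = 8.94 W

8.94 W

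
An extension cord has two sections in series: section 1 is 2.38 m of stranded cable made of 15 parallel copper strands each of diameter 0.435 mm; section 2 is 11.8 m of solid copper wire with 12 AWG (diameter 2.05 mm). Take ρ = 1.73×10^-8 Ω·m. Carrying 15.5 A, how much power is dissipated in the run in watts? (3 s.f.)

19.3 W

Section 1: A_strand = π(2.1750e-04)² = 1.486e-07 m²; R₁ = ρL/(N·A_s) = (1.73×10^-8)(2.38)/(15×1.486e-07) = 0.01847 Ω
Section 2: A = π(2.05/2 mm)² = π(1.0250e-03 m)² = 3.301e-06 m²
R₂ = (1.73×10^-8)(11.8)/(3.301e-06) = 0.06185 Ω
R = R₁ + R₂ = 0.08032 Ω
P = I²R = (15.5)² × 0.08032 = 19.3 W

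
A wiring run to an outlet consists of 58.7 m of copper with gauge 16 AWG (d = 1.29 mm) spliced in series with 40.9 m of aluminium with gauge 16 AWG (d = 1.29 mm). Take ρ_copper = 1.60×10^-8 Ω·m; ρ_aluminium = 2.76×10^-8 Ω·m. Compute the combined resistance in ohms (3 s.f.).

Segment 1: A = π(1.29/2 mm)² = π(6.4500e-04 m)² = 1.307e-06 m²
R₁ = ρL/A = (1.60×10^-8)(58.7)/(1.307e-06) = 0.7186 Ω
R₂ = (2.76×10^-8)(40.9)/(1.307e-06) = 0.8637 Ω
R = R₁ + R₂ = 1.58 Ω

1.58 Ω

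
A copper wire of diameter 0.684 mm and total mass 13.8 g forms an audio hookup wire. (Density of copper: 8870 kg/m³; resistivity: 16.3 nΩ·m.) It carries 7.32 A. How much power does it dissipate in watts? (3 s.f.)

10.1 W

ρ = 16.3 nΩ·m = 1.63×10^-8 Ω·m
A = π(d/2)² = π(3.4200e-04 m)² = 3.6745e-07 m²
L = m/(density·A) = 0.0138/(8870×3.6745e-07) = 4.234 m
R = ρL/A = (1.63×10^-8)(4.234)/(3.6745e-07) = 0.1878 Ω
P = I²R = (7.32)² × 0.1878 = 10.1 W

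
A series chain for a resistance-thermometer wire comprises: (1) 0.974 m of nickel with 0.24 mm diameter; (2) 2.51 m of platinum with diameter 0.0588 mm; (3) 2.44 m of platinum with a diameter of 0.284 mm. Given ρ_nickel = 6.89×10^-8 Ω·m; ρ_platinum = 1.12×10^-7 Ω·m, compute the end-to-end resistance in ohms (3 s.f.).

109 Ω

Seg 1: A = π(d/2)² = π(1.2000e-04 m)² = 4.524e-08 m²
R_1 = (6.89×10^-8)(0.974)/(4.524e-08) = 1.483 Ω
Seg 2: A = π(d/2)² = π(2.9400e-05 m)² = 2.715e-09 m²
R_2 = (1.12×10^-7)(2.51)/(2.715e-09) = 103.5 Ω
Seg 3: A = π(d/2)² = π(1.4200e-04 m)² = 6.335e-08 m²
R_3 = (1.12×10^-7)(2.44)/(6.335e-08) = 4.314 Ω
R_total = R_1 + R_2 + R_3 = 109 Ω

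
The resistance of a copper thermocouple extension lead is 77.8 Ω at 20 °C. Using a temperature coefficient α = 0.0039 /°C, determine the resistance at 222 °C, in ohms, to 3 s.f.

139 Ω

ΔT = 222 − 20 = 202 °C
R = R₀(1 + αΔT) = 77.8 × (1 + 0.0039×202) = 77.8 × 1.788 = 139 Ω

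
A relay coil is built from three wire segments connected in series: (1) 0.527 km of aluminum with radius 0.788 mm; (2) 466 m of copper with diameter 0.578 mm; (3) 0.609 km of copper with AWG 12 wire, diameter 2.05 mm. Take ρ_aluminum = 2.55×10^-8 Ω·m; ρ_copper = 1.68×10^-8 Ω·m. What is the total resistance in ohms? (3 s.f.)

39.8 Ω

Seg 1: A = πr² = π(7.8800e-04 m)² = 1.951e-06 m²
R_1 = (2.55×10^-8)(527)/(1.951e-06) = 6.889 Ω
Seg 2: A = π(d/2)² = π(2.8900e-04 m)² = 2.624e-07 m²
R_2 = (1.68×10^-8)(466)/(2.624e-07) = 29.84 Ω
Seg 3: A = π(2.05/2 mm)² = π(1.0250e-03 m)² = 3.301e-06 m²
R_3 = (1.68×10^-8)(609)/(3.301e-06) = 3.1 Ω
R_total = R_1 + R_2 + R_3 = 39.8 Ω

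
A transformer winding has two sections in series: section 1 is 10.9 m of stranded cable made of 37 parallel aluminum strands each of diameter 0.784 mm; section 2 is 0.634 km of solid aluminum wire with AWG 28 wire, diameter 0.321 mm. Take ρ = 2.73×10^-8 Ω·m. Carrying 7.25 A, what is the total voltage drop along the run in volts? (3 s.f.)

1550 V

Section 1: A_strand = π(3.9200e-04)² = 4.827e-07 m²; R₁ = ρL/(N·A_s) = (2.73×10^-8)(10.9)/(37×4.827e-07) = 0.01666 Ω
Section 2: A = π(0.321/2 mm)² = π(1.6050e-04 m)² = 8.093e-08 m²
R₂ = (2.73×10^-8)(634)/(8.093e-08) = 213.9 Ω
R = R₁ + R₂ = 213.9 Ω
V = IR = 7.25 × 213.9 = 1550 V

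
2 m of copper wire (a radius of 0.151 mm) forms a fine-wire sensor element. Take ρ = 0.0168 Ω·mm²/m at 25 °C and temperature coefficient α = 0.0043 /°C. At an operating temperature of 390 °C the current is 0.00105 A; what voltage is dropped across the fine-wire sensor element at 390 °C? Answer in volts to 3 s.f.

0.00127 V

ρ = 0.0168 Ω·mm²/m = 1.68×10^-8 Ω·m
A = πr² = π(1.5100e-04 m)² = 7.163e-08 m²
R₍25₎ = ρL/A = (1.68×10^-8)(2)/(7.163e-08) = 0.4691 Ω
R₍390₎ = R₍25₎(1 + αΔT) = 0.4691 × (1 + 0.0043×365) = 1.205 Ω
V = IR = 0.00105 × 1.205 = 0.00127 V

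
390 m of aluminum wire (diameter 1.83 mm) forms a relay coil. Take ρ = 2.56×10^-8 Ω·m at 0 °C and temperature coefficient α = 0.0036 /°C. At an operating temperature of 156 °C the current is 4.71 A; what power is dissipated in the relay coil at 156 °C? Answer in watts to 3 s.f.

A = π(d/2)² = π(9.1500e-04 m)² = 2.630e-06 m²
R₍0₎ = ρL/A = (2.56×10^-8)(390)/(2.630e-06) = 3.796 Ω
R₍156₎ = R₍0₎(1 + αΔT) = 3.796 × (1 + 0.0036×156) = 5.928 Ω
P = I²R = (4.71)² × 5.928 = 131 W

131 W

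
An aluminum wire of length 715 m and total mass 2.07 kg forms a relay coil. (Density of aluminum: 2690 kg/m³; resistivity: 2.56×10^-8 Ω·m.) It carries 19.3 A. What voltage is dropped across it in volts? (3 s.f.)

328 V

A = m/(density·L) = 2.07/(2690×715) = 1.0762e-06 m²
R = ρL/A = (2.56×10^-8)(715)/(1.0762e-06) = 17.01 Ω
V = IR = 19.3 × 17.01 = 328 V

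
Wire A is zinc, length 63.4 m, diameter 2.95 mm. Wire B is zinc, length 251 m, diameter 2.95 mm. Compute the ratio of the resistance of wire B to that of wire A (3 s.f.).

3.96

R ∝ ρL/d², so R_B/R_A = (L_B/L_A)
= (251/63.4) = 3.96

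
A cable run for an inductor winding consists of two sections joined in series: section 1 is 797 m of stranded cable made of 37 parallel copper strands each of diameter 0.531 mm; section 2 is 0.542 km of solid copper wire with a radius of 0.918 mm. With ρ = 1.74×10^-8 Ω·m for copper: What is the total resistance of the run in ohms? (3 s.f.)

Section 1: A_strand = π(2.6550e-04)² = 2.215e-07 m²; R₁ = ρL/(N·A_s) = (1.74×10^-8)(797)/(37×2.215e-07) = 1.692 Ω
Section 2: A = πr² = π(9.1800e-04 m)² = 2.647e-06 m²
R₂ = (1.74×10^-8)(542)/(2.647e-06) = 3.562 Ω
R = R₁ + R₂ = 5.25 Ω

5.25 Ω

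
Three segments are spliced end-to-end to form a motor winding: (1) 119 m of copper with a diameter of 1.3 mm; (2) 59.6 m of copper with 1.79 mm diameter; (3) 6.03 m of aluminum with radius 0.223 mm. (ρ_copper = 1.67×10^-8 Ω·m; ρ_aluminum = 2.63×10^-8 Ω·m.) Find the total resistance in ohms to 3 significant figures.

Seg 1: A = π(d/2)² = π(6.5000e-04 m)² = 1.327e-06 m²
R_1 = (1.67×10^-8)(119)/(1.327e-06) = 1.497 Ω
Seg 2: A = π(d/2)² = π(8.9500e-04 m)² = 2.516e-06 m²
R_2 = (1.67×10^-8)(59.6)/(2.516e-06) = 0.3955 Ω
Seg 3: A = πr² = π(2.2300e-04 m)² = 1.562e-07 m²
R_3 = (2.63×10^-8)(6.03)/(1.562e-07) = 1.015 Ω
R_total = R_1 + R_2 + R_3 = 2.91 Ω

2.91 Ω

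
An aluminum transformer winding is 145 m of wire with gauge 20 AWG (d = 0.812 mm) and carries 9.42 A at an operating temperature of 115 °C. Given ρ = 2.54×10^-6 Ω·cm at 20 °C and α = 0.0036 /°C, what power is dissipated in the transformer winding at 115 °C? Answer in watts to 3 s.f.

ρ = 2.54×10^-6 Ω·cm = 2.54×10^-8 Ω·m
A = π(0.812/2 mm)² = π(4.0600e-04 m)² = 5.178e-07 m²
R₍20₎ = ρL/A = (2.54×10^-8)(145)/(5.178e-07) = 7.112 Ω
R₍115₎ = R₍20₎(1 + αΔT) = 7.112 × (1 + 0.0036×95) = 9.544 Ω
P = I²R = (9.42)² × 9.544 = 847 W

847 W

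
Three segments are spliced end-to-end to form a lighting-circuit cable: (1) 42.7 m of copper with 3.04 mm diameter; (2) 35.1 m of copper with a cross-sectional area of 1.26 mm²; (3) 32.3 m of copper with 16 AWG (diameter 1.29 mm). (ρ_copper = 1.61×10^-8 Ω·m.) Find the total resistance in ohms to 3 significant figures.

0.941 Ω

Seg 1: A = π(d/2)² = π(1.5200e-03 m)² = 7.258e-06 m²
R_1 = (1.61×10^-8)(42.7)/(7.258e-06) = 0.09471 Ω
Seg 2: A = 1.26 mm² = 1.260e-06 m²
R_2 = (1.61×10^-8)(35.1)/(1.260e-06) = 0.4485 Ω
Seg 3: A = π(1.29/2 mm)² = π(6.4500e-04 m)² = 1.307e-06 m²
R_3 = (1.61×10^-8)(32.3)/(1.307e-06) = 0.3979 Ω
R_total = R_1 + R_2 + R_3 = 0.941 Ω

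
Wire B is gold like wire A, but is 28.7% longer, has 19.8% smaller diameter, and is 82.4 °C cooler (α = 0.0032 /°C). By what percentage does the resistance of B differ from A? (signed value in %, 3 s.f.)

R ∝ ρL/d² with ρ ∝ (1+αΔT), so R_B/R_A = (1 + 28.7/100) × (1 − 19.8/100)⁻² × (1 − 0.0032×82.4)
= 1.287 × 1.555 × 0.7363 = 1.473
(R_B − R_A)/R_A = 1.473 − 1 = 47.3%

47.3%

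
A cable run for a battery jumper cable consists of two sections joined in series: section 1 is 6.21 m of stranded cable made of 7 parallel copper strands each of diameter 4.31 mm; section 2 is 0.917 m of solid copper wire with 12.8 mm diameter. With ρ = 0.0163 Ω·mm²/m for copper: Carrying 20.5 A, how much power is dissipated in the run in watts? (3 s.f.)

0.465 W

ρ = 0.0163 Ω·mm²/m = 1.63×10^-8 Ω·m
Section 1: A_strand = π(2.1550e-03)² = 1.459e-05 m²; R₁ = ρL/(N·A_s) = (1.63×10^-8)(6.21)/(7×1.459e-05) = 9.911×10^-4 Ω
Section 2: A = π(d/2)² = π(6.4000e-03 m)² = 1.287e-04 m²
R₂ = (1.63×10^-8)(0.917)/(1.287e-04) = 1.162×10^-4 Ω
R = R₁ + R₂ = 0.001107 Ω
P = I²R = (20.5)² × 0.001107 = 0.465 W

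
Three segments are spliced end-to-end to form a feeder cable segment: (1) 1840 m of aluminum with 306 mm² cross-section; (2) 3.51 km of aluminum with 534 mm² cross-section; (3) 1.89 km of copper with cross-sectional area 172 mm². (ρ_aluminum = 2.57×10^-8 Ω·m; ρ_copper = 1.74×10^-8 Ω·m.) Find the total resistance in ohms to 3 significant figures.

0.515 Ω

Seg 1: A = 306 mm² = 3.060e-04 m²
R_1 = (2.57×10^-8)(1840)/(3.060e-04) = 0.1545 Ω
Seg 2: A = 534 mm² = 5.340e-04 m²
R_2 = (2.57×10^-8)(3510)/(5.340e-04) = 0.1689 Ω
Seg 3: A = 172 mm² = 1.720e-04 m²
R_3 = (1.74×10^-8)(1890)/(1.720e-04) = 0.1912 Ω
R_total = R_1 + R_2 + R_3 = 0.515 Ω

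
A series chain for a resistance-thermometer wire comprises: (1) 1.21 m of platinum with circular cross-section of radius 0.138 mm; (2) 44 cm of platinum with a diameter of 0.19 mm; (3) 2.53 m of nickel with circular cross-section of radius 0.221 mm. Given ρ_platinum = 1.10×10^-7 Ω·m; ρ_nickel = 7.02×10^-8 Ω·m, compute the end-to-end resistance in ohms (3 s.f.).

Seg 1: A = πr² = π(1.3800e-04 m)² = 5.983e-08 m²
R_1 = (1.10×10^-7)(1.21)/(5.983e-08) = 2.225 Ω
Seg 2: A = π(d/2)² = π(9.5000e-05 m)² = 2.835e-08 m²
R_2 = (1.10×10^-7)(0.44)/(2.835e-08) = 1.707 Ω
Seg 3: A = πr² = π(2.2100e-04 m)² = 1.534e-07 m²
R_3 = (7.02×10^-8)(2.53)/(1.534e-07) = 1.158 Ω
R_total = R_1 + R_2 + R_3 = 5.09 Ω

5.09 Ω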